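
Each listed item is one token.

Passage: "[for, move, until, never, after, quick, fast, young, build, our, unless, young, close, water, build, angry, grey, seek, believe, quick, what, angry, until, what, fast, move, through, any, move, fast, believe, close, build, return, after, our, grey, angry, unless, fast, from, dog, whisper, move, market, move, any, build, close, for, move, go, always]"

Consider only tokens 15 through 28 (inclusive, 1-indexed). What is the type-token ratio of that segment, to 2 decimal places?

Segment tokens 15–28: build, angry, grey, seek, believe, quick, what, angry, until, what, fast, move, through, any
Segment N = 14, segment V = 12.
TTR = 12 / 14 = 0.86

0.86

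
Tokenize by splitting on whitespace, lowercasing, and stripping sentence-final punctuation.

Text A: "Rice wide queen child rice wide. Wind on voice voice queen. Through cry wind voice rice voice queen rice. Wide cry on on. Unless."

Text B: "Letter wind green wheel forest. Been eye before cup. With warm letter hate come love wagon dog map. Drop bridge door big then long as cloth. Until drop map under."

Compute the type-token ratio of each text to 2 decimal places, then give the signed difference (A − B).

-0.48

TTR(A) = 10/24 = 0.42
TTR(B) = 27/30 = 0.90
Difference = 0.42 − 0.90 = -0.48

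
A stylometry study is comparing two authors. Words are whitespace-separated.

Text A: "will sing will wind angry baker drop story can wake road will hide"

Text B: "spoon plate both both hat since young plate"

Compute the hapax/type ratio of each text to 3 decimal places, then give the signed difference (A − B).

0.242

A: hapax=10, V=11, ratio=0.909
B: hapax=4, V=6, ratio=0.667
Difference = 0.909 − 0.667 = 0.242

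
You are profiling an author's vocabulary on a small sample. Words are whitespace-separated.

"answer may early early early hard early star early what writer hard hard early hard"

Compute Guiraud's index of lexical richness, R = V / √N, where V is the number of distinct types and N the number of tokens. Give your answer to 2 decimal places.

1.81

N = 15, V = 7.
√N = 3.872983
R = 7 / 3.872983 = 1.81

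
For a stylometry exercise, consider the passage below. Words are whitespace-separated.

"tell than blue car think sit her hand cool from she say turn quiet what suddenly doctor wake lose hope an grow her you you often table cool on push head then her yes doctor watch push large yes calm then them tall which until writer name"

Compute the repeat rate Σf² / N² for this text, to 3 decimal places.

Frequencies: her:3, cool:2, doctor:2, you:2, push:2, then:2, yes:2, tell:1, than:1, blue:1, car:1, think:1, sit:1, hand:1, from:1, she:1, say:1, turn:1, quiet:1, what:1, … (19 more, each freq 1)
Σf² = 65; N² = 2209
Repeat rate = 65 / 2209 = 0.029

0.029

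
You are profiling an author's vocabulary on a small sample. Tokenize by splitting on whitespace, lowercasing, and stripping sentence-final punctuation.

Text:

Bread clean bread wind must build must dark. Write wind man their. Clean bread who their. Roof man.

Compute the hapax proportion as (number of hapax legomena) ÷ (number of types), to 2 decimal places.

Frequencies: bread:3, clean:2, wind:2, must:2, man:2, their:2, build:1, dark:1, write:1, who:1, roof:1
Hapax count = 5; type count = 11.
Ratio = 5 / 11 = 0.45

0.45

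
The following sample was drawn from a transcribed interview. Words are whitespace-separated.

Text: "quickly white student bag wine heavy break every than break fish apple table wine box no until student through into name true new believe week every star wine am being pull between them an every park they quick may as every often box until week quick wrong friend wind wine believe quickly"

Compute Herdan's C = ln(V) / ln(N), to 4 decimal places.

N = 52, V = 38.
ln(V) = 3.637586, ln(N) = 3.951244
C = 3.637586 / 3.951244 = 0.9206

0.9206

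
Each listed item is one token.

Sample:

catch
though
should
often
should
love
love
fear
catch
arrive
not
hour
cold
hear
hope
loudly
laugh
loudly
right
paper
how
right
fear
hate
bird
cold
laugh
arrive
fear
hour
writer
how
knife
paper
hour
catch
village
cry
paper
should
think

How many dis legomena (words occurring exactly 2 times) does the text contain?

7

Frequencies: catch:3, should:3, fear:3, hour:3, paper:3, love:2, arrive:2, cold:2, loudly:2, laugh:2, right:2, how:2, though:1, often:1, not:1, hear:1, hope:1, hate:1, bird:1, writer:1, … (4 more, each freq 1)
Words with frequency 2: arrive, cold, how, laugh, loudly, love, right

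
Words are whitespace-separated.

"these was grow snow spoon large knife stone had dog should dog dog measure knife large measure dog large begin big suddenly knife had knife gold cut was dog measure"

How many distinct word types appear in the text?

Distinct types: {begin, big, cut, dog, gold, grow, had, knife, large, measure, should, snow, spoon, stone, suddenly, these, was}
V = 17

17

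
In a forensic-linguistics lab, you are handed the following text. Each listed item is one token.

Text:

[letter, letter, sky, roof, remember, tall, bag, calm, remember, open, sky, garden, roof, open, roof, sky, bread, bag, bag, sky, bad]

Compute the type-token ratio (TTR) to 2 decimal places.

0.52

N = 21 tokens, V = 11 types.
TTR = V / N = 11 / 21 = 0.52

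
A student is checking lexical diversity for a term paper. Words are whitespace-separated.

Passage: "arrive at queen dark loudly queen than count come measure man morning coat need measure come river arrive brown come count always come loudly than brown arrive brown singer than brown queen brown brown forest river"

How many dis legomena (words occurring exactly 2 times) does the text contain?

4

Frequencies: brown:6, come:4, arrive:3, queen:3, than:3, loudly:2, count:2, measure:2, river:2, at:1, dark:1, man:1, morning:1, coat:1, need:1, always:1, singer:1, forest:1
Words with frequency 2: count, loudly, measure, river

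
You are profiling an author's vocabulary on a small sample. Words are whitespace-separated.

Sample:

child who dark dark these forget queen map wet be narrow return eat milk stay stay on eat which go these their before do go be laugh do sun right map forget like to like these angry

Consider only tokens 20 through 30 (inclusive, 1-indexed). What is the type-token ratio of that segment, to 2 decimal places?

0.82

Segment tokens 20–30: go, these, their, before, do, go, be, laugh, do, sun, right
Segment N = 11, segment V = 9.
TTR = 9 / 11 = 0.82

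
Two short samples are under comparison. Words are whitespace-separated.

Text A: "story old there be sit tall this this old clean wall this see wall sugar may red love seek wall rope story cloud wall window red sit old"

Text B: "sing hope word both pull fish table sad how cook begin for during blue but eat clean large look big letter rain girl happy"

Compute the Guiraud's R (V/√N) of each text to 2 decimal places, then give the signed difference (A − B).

-1.50

A: V=18, N=28, R=3.40
B: V=24, N=24, R=4.90
Difference = 3.40 − 4.90 = -1.50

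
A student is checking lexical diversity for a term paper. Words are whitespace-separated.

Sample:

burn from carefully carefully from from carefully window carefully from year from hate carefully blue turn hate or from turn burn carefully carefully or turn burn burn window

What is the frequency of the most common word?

Frequencies: carefully:7, from:6, burn:4, turn:3, window:2, hate:2, or:2, year:1, blue:1
Most common: 'carefully' with frequency 7.

7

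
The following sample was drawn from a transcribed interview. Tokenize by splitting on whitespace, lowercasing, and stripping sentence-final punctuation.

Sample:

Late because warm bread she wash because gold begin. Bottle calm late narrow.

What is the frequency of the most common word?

2

Frequencies: late:2, because:2, warm:1, bread:1, she:1, wash:1, gold:1, begin:1, bottle:1, calm:1, narrow:1
Most common: 'late' with frequency 2.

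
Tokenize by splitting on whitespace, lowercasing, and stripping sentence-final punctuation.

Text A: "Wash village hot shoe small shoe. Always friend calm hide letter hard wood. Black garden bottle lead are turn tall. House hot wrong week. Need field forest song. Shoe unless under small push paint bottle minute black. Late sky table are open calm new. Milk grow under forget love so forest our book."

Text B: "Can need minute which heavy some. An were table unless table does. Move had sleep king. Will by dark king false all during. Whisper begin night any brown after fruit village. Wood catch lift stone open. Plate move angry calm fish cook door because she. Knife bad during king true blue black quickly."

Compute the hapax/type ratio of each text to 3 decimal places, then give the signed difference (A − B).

-0.126

A: hapax=34, V=43, ratio=0.791
B: hapax=44, V=48, ratio=0.917
Difference = 0.791 − 0.917 = -0.126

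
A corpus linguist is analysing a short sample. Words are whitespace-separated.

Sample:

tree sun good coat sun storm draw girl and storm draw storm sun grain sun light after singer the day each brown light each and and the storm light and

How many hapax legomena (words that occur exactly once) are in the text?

9

Frequencies: sun:4, storm:4, and:4, light:3, draw:2, the:2, each:2, tree:1, good:1, coat:1, girl:1, grain:1, after:1, singer:1, day:1, brown:1
Hapax (freq=1): after, brown, coat, day, girl, good, grain, singer, tree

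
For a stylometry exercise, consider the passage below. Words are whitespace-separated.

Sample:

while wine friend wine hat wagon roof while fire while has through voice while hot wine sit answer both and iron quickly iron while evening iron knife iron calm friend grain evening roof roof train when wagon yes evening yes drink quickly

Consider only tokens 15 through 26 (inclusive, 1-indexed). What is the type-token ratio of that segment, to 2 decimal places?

Segment tokens 15–26: hot, wine, sit, answer, both, and, iron, quickly, iron, while, evening, iron
Segment N = 12, segment V = 10.
TTR = 10 / 12 = 0.83

0.83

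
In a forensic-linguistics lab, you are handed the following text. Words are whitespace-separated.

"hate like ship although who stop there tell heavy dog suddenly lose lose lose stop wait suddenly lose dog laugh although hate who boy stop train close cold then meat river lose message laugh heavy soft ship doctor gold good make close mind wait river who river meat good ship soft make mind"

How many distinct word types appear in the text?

Distinct types: {although, boy, close, cold, doctor, dog, gold, good, hate, heavy, laugh, like, lose, make, meat, message, mind, river, ship, soft, stop, suddenly, tell, then, there, train, wait, who}
V = 28

28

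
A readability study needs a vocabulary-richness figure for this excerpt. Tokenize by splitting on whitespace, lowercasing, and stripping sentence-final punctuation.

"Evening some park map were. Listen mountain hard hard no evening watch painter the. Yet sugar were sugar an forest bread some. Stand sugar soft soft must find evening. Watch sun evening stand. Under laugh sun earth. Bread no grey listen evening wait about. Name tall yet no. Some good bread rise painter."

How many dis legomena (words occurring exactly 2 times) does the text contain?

9

Frequencies: evening:5, some:3, no:3, sugar:3, bread:3, were:2, listen:2, hard:2, watch:2, painter:2, yet:2, stand:2, soft:2, sun:2, park:1, map:1, mountain:1, the:1, an:1, forest:1, … (12 more, each freq 1)
Words with frequency 2: hard, listen, painter, soft, stand, sun, watch, were, yet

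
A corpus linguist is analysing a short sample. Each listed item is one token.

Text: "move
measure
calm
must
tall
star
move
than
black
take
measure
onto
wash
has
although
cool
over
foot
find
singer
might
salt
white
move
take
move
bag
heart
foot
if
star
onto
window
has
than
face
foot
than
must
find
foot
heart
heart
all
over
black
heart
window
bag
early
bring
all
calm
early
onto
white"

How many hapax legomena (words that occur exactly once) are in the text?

10

Frequencies: move:4, foot:4, heart:4, than:3, onto:3, measure:2, calm:2, must:2, star:2, black:2, take:2, has:2, over:2, find:2, white:2, bag:2, window:2, all:2, early:2, tall:1, … (9 more, each freq 1)
Hapax (freq=1): although, bring, cool, face, if, might, salt, singer, tall, wash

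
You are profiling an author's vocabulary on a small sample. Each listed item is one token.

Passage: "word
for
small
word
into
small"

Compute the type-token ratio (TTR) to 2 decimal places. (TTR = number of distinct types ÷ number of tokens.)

N = 6 tokens, V = 4 types.
TTR = V / N = 4 / 6 = 0.67

0.67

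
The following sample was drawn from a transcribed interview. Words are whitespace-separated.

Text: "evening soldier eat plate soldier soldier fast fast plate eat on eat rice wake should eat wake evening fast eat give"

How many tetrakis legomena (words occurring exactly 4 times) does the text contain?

0

Frequencies: eat:5, soldier:3, fast:3, evening:2, plate:2, wake:2, on:1, rice:1, should:1, give:1
Words with frequency 4: (none)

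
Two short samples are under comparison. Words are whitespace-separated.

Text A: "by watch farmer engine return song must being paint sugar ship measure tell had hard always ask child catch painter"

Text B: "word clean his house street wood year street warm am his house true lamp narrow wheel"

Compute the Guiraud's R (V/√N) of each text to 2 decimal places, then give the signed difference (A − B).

A: V=20, N=20, R=4.47
B: V=13, N=16, R=3.25
Difference = 4.47 − 3.25 = 1.22

1.22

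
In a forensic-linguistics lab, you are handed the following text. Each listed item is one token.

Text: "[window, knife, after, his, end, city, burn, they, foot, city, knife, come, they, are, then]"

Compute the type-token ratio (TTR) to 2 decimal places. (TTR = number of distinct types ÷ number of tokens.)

0.80

N = 15 tokens, V = 12 types.
TTR = V / N = 12 / 15 = 0.80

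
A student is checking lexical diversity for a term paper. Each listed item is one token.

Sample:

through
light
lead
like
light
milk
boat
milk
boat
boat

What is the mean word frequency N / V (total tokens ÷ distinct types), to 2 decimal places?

1.67

N = 10 tokens, V = 6 types.
Mean frequency = N / V = 10 / 6 = 1.67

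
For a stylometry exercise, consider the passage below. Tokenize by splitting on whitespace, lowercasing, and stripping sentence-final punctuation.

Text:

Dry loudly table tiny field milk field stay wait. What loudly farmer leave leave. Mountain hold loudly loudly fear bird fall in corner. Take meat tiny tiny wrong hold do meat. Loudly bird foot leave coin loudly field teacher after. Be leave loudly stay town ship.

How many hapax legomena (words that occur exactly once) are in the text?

Frequencies: loudly:7, leave:4, tiny:3, field:3, stay:2, hold:2, bird:2, meat:2, dry:1, table:1, milk:1, wait:1, what:1, farmer:1, mountain:1, fear:1, fall:1, in:1, corner:1, take:1, … (9 more, each freq 1)
Hapax (freq=1): after, be, coin, corner, do, dry, fall, farmer, fear, foot, in, milk, mountain, ship, table, take, teacher, town, wait, what, wrong

21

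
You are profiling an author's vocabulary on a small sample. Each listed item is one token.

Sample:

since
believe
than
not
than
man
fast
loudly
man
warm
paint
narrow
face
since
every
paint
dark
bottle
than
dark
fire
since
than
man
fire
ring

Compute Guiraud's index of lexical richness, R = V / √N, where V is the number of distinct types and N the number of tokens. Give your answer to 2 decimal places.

3.14

N = 26, V = 16.
√N = 5.099020
R = 16 / 5.099020 = 3.14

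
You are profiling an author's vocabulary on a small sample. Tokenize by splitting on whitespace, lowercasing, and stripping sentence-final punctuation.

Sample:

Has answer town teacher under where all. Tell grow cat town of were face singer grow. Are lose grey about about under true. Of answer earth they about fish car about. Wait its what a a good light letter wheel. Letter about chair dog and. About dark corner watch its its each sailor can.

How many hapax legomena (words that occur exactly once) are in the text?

Frequencies: about:6, its:3, answer:2, town:2, under:2, grow:2, of:2, a:2, letter:2, has:1, teacher:1, where:1, all:1, tell:1, cat:1, were:1, face:1, singer:1, are:1, lose:1, … (20 more, each freq 1)
Hapax (freq=1): all, and, are, can, car, cat, chair, corner, dark, dog, each, earth, face, fish, good, grey, has, light, lose, sailor, singer, teacher, tell, they, true, wait, watch, were, what, wheel, where

31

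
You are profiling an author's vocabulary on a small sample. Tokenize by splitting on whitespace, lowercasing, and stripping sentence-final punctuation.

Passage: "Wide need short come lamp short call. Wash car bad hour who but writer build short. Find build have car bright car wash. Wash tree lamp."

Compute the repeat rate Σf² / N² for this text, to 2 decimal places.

Frequencies: short:3, wash:3, car:3, lamp:2, build:2, wide:1, need:1, come:1, call:1, bad:1, hour:1, who:1, but:1, writer:1, find:1, have:1, bright:1, tree:1
Σf² = 48; N² = 676
Repeat rate = 48 / 676 = 0.07

0.07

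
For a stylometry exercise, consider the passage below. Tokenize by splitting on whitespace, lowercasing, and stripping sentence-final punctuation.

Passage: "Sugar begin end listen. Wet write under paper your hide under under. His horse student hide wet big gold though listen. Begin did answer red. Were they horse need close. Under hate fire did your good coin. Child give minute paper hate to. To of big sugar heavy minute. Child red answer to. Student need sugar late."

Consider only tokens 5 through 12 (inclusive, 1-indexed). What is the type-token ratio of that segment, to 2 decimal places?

Segment tokens 5–12: wet, write, under, paper, your, hide, under, under
Segment N = 8, segment V = 6.
TTR = 6 / 8 = 0.75

0.75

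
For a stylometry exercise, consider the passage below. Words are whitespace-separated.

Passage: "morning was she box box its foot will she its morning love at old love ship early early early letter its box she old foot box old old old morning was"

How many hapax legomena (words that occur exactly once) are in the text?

4

Frequencies: old:5, box:4, morning:3, she:3, its:3, early:3, was:2, foot:2, love:2, will:1, at:1, ship:1, letter:1
Hapax (freq=1): at, letter, ship, will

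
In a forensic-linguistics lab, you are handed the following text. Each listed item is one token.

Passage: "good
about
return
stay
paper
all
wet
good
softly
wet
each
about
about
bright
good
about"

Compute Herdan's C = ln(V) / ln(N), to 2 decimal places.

N = 16, V = 10.
ln(V) = 2.302585, ln(N) = 2.772589
C = 2.302585 / 2.772589 = 0.83

0.83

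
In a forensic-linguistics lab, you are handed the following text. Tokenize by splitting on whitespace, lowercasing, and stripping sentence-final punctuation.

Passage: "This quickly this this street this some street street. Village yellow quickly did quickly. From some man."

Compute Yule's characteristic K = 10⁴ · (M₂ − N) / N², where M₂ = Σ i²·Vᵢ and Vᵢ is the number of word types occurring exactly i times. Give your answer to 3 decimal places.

Frequencies: this:4, quickly:3, street:3, some:2, village:1, yellow:1, did:1, from:1, man:1
N = 17. Frequency spectrum: V_1=5, V_2=1, V_3=2, V_4=1
M₂ = 1²·5 + 2²·1 + 3²·2 + 4²·1 = 43
K = 10000 × (43 − 17) / 17² = 899.654

899.654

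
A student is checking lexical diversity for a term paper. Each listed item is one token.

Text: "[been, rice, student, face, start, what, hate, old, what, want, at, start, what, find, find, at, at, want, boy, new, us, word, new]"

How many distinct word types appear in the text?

Distinct types: {at, been, boy, face, find, hate, new, old, rice, start, student, us, want, what, word}
V = 15

15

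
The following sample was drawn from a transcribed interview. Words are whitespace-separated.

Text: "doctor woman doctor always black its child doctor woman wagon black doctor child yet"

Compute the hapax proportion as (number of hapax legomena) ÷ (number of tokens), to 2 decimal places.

Frequencies: doctor:4, woman:2, black:2, child:2, always:1, its:1, wagon:1, yet:1
Hapax count = 4; token count = 14.
Ratio = 4 / 14 = 0.29

0.29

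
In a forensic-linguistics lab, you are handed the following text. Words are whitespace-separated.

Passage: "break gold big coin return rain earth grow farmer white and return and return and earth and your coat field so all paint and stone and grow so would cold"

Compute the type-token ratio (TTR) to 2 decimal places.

0.67

N = 30 tokens, V = 20 types.
TTR = V / N = 20 / 30 = 0.67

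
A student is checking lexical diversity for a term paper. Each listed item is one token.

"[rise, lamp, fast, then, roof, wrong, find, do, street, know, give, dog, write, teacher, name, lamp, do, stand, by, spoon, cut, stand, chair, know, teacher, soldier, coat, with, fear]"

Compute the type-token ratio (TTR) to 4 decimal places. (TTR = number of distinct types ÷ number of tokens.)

0.8276

N = 29 tokens, V = 24 types.
TTR = V / N = 24 / 29 = 0.8276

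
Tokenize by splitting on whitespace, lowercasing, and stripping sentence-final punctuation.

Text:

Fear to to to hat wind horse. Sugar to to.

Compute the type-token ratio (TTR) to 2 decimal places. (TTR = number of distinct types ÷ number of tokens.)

0.60

N = 10 tokens, V = 6 types.
TTR = V / N = 6 / 10 = 0.60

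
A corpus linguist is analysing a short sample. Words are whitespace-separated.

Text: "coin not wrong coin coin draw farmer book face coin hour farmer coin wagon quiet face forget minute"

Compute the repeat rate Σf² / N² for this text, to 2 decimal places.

0.13

Frequencies: coin:5, farmer:2, face:2, not:1, wrong:1, draw:1, book:1, hour:1, wagon:1, quiet:1, forget:1, minute:1
Σf² = 42; N² = 324
Repeat rate = 42 / 324 = 0.13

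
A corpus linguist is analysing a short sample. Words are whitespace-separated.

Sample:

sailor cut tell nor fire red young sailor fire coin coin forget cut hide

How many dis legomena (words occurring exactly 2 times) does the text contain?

4

Frequencies: sailor:2, cut:2, fire:2, coin:2, tell:1, nor:1, red:1, young:1, forget:1, hide:1
Words with frequency 2: coin, cut, fire, sailor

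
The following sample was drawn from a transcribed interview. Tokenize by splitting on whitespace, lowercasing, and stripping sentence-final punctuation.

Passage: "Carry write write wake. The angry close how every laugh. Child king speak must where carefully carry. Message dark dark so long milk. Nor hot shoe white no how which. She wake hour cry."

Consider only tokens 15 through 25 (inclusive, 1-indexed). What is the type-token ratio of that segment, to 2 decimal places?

0.91

Segment tokens 15–25: where, carefully, carry, message, dark, dark, so, long, milk, nor, hot
Segment N = 11, segment V = 10.
TTR = 10 / 11 = 0.91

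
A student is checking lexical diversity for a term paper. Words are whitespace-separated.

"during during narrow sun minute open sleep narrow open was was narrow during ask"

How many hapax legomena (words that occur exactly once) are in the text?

Frequencies: during:3, narrow:3, open:2, was:2, sun:1, minute:1, sleep:1, ask:1
Hapax (freq=1): ask, minute, sleep, sun

4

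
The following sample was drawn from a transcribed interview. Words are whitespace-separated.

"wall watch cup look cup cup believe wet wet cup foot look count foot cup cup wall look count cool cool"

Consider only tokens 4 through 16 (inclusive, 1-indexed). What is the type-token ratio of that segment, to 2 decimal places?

0.46

Segment tokens 4–16: look, cup, cup, believe, wet, wet, cup, foot, look, count, foot, cup, cup
Segment N = 13, segment V = 6.
TTR = 6 / 13 = 0.46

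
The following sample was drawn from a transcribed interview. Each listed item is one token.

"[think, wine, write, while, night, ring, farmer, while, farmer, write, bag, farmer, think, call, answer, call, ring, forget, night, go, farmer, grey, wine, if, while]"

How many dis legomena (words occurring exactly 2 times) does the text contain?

6

Frequencies: farmer:4, while:3, think:2, wine:2, write:2, night:2, ring:2, call:2, bag:1, answer:1, forget:1, go:1, grey:1, if:1
Words with frequency 2: call, night, ring, think, wine, write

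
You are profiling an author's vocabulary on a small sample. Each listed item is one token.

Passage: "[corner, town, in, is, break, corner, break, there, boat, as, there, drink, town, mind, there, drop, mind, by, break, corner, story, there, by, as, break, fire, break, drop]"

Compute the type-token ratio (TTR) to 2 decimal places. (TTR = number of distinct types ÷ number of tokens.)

N = 28 tokens, V = 14 types.
TTR = V / N = 14 / 28 = 0.50

0.50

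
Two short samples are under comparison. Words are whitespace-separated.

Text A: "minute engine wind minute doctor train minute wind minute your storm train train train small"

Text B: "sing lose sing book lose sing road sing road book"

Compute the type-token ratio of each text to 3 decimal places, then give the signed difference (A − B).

0.133

TTR(A) = 8/15 = 0.533
TTR(B) = 4/10 = 0.400
Difference = 0.533 − 0.400 = 0.133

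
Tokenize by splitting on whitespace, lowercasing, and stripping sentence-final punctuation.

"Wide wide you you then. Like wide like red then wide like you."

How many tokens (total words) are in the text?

13

Tokens: wide, wide, you, you, then, like, wide, like, red, then, wide, like, you
N = 13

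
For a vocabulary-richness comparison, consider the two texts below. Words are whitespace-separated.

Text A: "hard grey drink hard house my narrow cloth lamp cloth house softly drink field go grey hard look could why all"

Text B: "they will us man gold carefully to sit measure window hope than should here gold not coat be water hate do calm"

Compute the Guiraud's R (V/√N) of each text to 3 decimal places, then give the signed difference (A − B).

-1.204

A: V=15, N=21, R=3.273
B: V=21, N=22, R=4.477
Difference = 3.273 − 4.477 = -1.204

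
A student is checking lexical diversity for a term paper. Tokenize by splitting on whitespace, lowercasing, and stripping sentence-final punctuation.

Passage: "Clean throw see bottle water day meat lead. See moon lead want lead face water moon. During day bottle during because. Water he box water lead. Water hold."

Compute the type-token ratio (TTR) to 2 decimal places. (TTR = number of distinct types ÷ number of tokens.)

0.57

N = 28 tokens, V = 16 types.
TTR = V / N = 16 / 28 = 0.57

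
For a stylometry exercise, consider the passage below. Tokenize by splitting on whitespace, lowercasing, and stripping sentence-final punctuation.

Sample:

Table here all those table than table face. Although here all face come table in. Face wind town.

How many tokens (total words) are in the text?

Tokens: table, here, all, those, table, than, table, face, although, here, all, face, come, table, in, face, wind, town
N = 18

18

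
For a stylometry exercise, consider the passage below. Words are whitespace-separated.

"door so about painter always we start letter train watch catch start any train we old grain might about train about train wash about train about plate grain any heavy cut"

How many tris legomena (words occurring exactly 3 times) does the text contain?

0

Frequencies: about:5, train:5, we:2, start:2, any:2, grain:2, door:1, so:1, painter:1, always:1, letter:1, watch:1, catch:1, old:1, might:1, wash:1, plate:1, heavy:1, cut:1
Words with frequency 3: (none)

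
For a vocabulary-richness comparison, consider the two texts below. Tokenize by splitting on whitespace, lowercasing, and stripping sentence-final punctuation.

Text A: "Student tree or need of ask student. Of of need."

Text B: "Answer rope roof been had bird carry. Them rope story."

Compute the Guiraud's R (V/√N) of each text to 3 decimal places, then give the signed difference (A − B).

-0.949

A: V=6, N=10, R=1.897
B: V=9, N=10, R=2.846
Difference = 1.897 − 2.846 = -0.949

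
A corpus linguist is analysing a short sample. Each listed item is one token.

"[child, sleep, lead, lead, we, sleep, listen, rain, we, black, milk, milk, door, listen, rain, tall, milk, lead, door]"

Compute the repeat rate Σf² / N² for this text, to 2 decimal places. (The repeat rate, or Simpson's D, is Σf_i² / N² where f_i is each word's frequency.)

Frequencies: lead:3, milk:3, sleep:2, we:2, listen:2, rain:2, door:2, child:1, black:1, tall:1
Σf² = 41; N² = 361
Repeat rate = 41 / 361 = 0.11

0.11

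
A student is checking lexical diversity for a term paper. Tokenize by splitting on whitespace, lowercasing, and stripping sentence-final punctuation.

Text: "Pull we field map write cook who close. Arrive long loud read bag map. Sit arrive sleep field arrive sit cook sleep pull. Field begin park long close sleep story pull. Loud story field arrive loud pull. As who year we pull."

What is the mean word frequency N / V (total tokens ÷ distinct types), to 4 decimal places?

2.1000

N = 42 tokens, V = 20 types.
Mean frequency = N / V = 42 / 20 = 2.1000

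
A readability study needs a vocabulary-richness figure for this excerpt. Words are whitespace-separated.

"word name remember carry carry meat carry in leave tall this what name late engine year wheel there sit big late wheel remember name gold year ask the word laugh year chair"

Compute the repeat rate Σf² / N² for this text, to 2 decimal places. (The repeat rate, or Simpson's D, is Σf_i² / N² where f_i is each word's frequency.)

Frequencies: name:3, carry:3, year:3, word:2, remember:2, late:2, wheel:2, meat:1, in:1, leave:1, tall:1, this:1, what:1, engine:1, there:1, sit:1, big:1, gold:1, ask:1, the:1, … (2 more, each freq 1)
Σf² = 58; N² = 1024
Repeat rate = 58 / 1024 = 0.06

0.06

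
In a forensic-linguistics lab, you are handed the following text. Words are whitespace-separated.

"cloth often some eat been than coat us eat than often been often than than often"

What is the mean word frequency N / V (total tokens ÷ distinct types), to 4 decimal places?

N = 16 tokens, V = 8 types.
Mean frequency = N / V = 16 / 8 = 2.0000

2.0000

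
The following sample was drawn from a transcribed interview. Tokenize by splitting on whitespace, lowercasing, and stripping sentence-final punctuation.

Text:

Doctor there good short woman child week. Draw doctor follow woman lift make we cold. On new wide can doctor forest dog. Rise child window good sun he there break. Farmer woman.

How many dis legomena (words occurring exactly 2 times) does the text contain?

Frequencies: doctor:3, woman:3, there:2, good:2, child:2, short:1, week:1, draw:1, follow:1, lift:1, make:1, we:1, cold:1, on:1, new:1, wide:1, can:1, forest:1, dog:1, rise:1, … (5 more, each freq 1)
Words with frequency 2: child, good, there

3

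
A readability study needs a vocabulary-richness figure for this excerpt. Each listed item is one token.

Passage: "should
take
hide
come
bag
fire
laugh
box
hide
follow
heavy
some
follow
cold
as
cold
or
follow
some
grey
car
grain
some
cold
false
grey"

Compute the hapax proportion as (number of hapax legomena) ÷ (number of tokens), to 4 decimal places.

Frequencies: follow:3, some:3, cold:3, hide:2, grey:2, should:1, take:1, come:1, bag:1, fire:1, laugh:1, box:1, heavy:1, as:1, or:1, car:1, grain:1, false:1
Hapax count = 13; token count = 26.
Ratio = 13 / 26 = 0.5000

0.5000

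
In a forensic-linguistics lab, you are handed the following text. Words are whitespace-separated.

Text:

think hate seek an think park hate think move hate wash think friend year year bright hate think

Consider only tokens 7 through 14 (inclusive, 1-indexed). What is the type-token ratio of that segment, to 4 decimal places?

Segment tokens 7–14: hate, think, move, hate, wash, think, friend, year
Segment N = 8, segment V = 6.
TTR = 6 / 8 = 0.7500

0.7500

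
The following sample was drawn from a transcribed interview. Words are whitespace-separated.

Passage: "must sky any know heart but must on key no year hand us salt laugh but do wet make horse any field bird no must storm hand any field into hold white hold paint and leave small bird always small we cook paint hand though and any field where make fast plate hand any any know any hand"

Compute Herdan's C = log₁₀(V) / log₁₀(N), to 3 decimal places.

0.876

N = 58, V = 35.
log₁₀(V) = 1.544068, log₁₀(N) = 1.763428
C = 1.544068 / 1.763428 = 0.876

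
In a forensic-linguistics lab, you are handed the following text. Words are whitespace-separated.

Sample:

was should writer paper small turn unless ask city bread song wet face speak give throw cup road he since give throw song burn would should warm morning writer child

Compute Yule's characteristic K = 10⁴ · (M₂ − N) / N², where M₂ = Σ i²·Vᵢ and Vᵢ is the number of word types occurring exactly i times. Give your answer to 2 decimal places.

Frequencies: should:2, writer:2, song:2, give:2, throw:2, was:1, paper:1, small:1, turn:1, unless:1, ask:1, city:1, bread:1, wet:1, face:1, speak:1, cup:1, road:1, he:1, since:1, … (5 more, each freq 1)
N = 30. Frequency spectrum: V_1=20, V_2=5
M₂ = 1²·20 + 2²·5 = 40
K = 10000 × (40 − 30) / 30² = 111.11

111.11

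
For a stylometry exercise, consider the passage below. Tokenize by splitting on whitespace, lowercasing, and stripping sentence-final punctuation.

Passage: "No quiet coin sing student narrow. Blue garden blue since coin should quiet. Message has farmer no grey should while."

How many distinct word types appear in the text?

Distinct types: {blue, coin, farmer, garden, grey, has, message, narrow, no, quiet, should, since, sing, student, while}
V = 15

15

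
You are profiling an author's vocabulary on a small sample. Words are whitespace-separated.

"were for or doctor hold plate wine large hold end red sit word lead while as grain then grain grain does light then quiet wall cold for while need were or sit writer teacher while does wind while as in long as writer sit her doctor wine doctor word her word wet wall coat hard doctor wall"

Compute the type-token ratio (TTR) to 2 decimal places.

N = 57 tokens, V = 32 types.
TTR = V / N = 32 / 57 = 0.56

0.56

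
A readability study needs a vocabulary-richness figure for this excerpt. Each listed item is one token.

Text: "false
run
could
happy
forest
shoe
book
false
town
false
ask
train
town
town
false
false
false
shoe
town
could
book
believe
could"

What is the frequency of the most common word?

Frequencies: false:6, town:4, could:3, shoe:2, book:2, run:1, happy:1, forest:1, ask:1, train:1, believe:1
Most common: 'false' with frequency 6.

6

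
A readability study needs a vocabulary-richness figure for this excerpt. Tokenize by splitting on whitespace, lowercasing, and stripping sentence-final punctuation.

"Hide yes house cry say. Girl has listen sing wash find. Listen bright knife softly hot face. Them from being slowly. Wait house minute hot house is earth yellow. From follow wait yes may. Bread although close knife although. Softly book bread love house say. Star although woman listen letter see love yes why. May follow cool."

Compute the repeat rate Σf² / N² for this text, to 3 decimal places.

0.033

Frequencies: house:4, yes:3, listen:3, although:3, say:2, knife:2, softly:2, hot:2, from:2, wait:2, follow:2, may:2, bread:2, love:2, hide:1, cry:1, girl:1, has:1, sing:1, wash:1, … (18 more, each freq 1)
Σf² = 107; N² = 3249
Repeat rate = 107 / 3249 = 0.033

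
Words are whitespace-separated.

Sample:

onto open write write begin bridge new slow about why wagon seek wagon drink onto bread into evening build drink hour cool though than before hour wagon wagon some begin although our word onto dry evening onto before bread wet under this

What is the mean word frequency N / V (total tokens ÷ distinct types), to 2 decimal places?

1.45

N = 42 tokens, V = 29 types.
Mean frequency = N / V = 42 / 29 = 1.45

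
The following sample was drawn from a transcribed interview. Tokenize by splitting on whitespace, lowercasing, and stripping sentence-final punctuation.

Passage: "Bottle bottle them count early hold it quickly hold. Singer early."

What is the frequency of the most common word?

Frequencies: bottle:2, early:2, hold:2, them:1, count:1, it:1, quickly:1, singer:1
Most common: 'bottle' with frequency 2.

2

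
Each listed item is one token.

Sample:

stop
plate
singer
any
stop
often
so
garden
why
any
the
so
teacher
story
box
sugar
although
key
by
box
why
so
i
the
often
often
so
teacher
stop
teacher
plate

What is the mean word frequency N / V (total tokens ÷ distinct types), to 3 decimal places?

1.824

N = 31 tokens, V = 17 types.
Mean frequency = N / V = 31 / 17 = 1.824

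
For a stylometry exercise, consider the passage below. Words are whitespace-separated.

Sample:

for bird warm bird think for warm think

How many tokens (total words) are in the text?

Tokens: for, bird, warm, bird, think, for, warm, think
N = 8

8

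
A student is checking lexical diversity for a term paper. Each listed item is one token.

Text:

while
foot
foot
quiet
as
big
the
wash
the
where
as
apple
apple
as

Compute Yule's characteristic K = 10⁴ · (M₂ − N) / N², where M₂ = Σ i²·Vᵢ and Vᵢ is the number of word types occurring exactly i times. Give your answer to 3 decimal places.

Frequencies: as:3, foot:2, the:2, apple:2, while:1, quiet:1, big:1, wash:1, where:1
N = 14. Frequency spectrum: V_1=5, V_2=3, V_3=1
M₂ = 1²·5 + 2²·3 + 3²·1 = 26
K = 10000 × (26 − 14) / 14² = 612.245

612.245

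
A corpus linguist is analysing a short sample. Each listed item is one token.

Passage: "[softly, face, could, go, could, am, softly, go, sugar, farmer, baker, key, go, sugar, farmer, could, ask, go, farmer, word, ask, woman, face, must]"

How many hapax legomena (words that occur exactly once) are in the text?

Frequencies: go:4, could:3, farmer:3, softly:2, face:2, sugar:2, ask:2, am:1, baker:1, key:1, word:1, woman:1, must:1
Hapax (freq=1): am, baker, key, must, woman, word

6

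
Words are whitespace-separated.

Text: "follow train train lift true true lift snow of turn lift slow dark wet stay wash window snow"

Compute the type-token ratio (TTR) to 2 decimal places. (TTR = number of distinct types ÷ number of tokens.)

0.72

N = 18 tokens, V = 13 types.
TTR = V / N = 13 / 18 = 0.72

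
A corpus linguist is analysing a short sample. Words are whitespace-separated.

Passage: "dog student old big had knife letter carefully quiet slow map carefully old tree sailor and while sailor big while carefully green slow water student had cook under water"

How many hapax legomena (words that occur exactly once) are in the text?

Frequencies: carefully:3, student:2, old:2, big:2, had:2, slow:2, sailor:2, while:2, water:2, dog:1, knife:1, letter:1, quiet:1, map:1, tree:1, and:1, green:1, cook:1, under:1
Hapax (freq=1): and, cook, dog, green, knife, letter, map, quiet, tree, under

10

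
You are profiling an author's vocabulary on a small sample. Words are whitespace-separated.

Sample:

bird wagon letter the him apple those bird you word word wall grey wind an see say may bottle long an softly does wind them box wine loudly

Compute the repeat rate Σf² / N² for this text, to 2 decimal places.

Frequencies: bird:2, word:2, wind:2, an:2, wagon:1, letter:1, the:1, him:1, apple:1, those:1, you:1, wall:1, grey:1, see:1, say:1, may:1, bottle:1, long:1, softly:1, does:1, … (4 more, each freq 1)
Σf² = 36; N² = 784
Repeat rate = 36 / 784 = 0.05

0.05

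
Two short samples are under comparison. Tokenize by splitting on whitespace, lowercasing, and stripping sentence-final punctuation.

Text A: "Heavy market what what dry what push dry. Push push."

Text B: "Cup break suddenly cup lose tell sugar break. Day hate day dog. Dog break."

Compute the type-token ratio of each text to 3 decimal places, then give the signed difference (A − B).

-0.143

TTR(A) = 5/10 = 0.500
TTR(B) = 9/14 = 0.643
Difference = 0.500 − 0.643 = -0.143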